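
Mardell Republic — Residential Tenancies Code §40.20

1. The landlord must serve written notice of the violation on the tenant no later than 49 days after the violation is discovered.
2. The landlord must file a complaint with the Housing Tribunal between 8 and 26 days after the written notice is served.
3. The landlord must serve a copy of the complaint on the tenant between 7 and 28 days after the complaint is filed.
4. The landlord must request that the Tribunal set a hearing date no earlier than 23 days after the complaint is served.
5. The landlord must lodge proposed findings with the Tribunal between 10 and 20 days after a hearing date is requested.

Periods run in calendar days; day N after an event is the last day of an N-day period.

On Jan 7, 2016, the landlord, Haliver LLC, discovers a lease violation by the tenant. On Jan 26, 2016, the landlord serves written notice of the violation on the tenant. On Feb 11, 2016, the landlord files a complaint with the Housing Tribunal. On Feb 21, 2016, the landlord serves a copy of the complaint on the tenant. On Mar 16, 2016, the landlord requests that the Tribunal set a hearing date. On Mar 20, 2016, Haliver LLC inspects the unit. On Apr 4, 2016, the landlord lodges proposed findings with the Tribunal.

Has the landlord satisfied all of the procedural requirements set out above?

Yes

(1) due by Jan 7, 2016 + 49 days = Feb 25, 2016; completed Jan 26, 2016, before the deadline.
(2) the permitted window runs from Jan 26, 2016 + 8 = Feb 3, 2016 to Jan 26, 2016 + 26 = Feb 21, 2016; Feb 11, 2016 falls inside that range.
(3) the permitted window runs from Feb 11, 2016 + 7 = Feb 18, 2016 to Feb 11, 2016 + 28 = Mar 10, 2016; Feb 21, 2016 falls inside that range.
(4) permitted from Feb 21, 2016 + 23 days = Mar 15, 2016 onward; Mar 16, 2016 is on or after that date.
(5) the permitted window runs from Mar 16, 2016 + 10 = Mar 26, 2016 to Mar 16, 2016 + 20 = Apr 5, 2016; done Apr 4, 2016, which is between those dates.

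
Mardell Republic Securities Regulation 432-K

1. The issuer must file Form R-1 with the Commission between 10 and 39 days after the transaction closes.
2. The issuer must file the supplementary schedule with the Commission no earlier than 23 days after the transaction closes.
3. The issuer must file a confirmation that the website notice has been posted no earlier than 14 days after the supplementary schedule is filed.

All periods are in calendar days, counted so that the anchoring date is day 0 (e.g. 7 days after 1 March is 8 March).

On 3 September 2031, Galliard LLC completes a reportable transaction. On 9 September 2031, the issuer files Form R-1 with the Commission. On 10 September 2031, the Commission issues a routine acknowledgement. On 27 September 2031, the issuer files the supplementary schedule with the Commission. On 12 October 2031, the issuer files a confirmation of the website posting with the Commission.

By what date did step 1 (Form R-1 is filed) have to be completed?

Step 1 runs from 3 September 2031, when the transaction closes. The window is 10–39 days after 3 September 2031; it closes on 12 October 2031.

12 October 2031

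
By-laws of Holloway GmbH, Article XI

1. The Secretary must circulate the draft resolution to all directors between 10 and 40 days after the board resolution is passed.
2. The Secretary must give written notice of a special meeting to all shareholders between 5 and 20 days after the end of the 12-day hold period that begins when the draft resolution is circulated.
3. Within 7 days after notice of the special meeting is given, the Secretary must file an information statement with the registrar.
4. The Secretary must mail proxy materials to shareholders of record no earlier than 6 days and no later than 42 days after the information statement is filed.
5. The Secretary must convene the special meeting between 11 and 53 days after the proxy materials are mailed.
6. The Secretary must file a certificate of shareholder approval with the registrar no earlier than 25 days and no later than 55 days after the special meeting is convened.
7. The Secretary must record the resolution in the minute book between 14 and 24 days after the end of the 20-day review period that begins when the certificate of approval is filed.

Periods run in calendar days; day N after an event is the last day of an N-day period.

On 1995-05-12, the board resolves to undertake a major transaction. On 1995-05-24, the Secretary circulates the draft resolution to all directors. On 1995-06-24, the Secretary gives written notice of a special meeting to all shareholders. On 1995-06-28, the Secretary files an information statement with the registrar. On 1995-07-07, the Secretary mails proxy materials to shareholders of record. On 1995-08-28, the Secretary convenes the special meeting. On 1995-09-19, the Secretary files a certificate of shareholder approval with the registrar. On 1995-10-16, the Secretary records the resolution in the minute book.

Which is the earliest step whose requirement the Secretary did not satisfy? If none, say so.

Step 1: the window is 10–40 days after 1995-05-12 (when the board resolution is passed), so 1995-05-22 through 1995-06-21; 1995-05-24 falls inside that range.
Step 2: the window is 5–20 days after 1995-06-05 (end of the 12-day hold period, which began when the draft resolution is circulated on 1995-05-24), so 1995-06-10 through 1995-06-25; 1995-06-24 falls inside that range.
Step 3: 7 days after 1995-06-24 (when notice of the special meeting is given) is 1995-07-01; completed 1995-06-28, before the deadline.
Step 4: the window is 6–42 days after 1995-06-28 (when the information statement is filed), so 1995-07-04 through 1995-08-09; 1995-07-07 falls inside that range.
Step 5: the window is 11–53 days after 1995-07-07 (when the proxy materials are mailed), so 1995-07-18 through 1995-08-29; 1995-08-28 falls inside that range.
Step 6: the window is 25–55 days after 1995-08-28 (when the special meeting is convened), so 1995-09-22 through 1995-10-22; 1995-09-19 is 3 days too early.
That is the first point of non-compliance.

Step 6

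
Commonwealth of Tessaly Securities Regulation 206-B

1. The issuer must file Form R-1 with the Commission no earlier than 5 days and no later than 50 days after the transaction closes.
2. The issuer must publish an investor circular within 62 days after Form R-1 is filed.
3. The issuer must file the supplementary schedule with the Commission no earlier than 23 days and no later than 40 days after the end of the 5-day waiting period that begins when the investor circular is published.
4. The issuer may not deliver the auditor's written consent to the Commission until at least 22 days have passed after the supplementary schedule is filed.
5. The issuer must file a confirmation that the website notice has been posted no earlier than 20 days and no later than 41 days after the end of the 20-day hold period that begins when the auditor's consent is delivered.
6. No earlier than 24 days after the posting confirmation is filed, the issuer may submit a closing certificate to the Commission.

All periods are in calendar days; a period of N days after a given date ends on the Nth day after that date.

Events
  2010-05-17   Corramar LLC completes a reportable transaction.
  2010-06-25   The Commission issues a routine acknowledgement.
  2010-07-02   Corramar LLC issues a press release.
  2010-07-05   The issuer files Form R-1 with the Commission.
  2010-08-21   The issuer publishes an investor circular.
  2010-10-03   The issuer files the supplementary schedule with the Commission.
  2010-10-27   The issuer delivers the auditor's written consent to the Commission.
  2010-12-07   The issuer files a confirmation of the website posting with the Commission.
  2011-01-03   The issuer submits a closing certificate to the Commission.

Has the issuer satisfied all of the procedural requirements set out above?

Step 1 — 5 and 50 days from 2010-05-17 (when the transaction closes) are 2010-05-22 and 2010-07-06 respectively; done 2010-07-05 — within the window.
Step 2 — counting 62 days from 2010-07-05 (when Form R-1 is filed) gives a deadline of 2010-09-05; completed 2010-08-21, before the deadline.
Step 3 — 23 and 40 days from 2010-08-26 (end of the 5-day waiting period, which began when the investor circular is published on 2010-08-21) are 2010-09-18 and 2010-10-05 respectively; done 2010-10-03 — within the window.
Step 4 — must wait 22 days from 2010-10-03 (when the supplementary schedule is filed), so not before 2010-10-25; done 2010-10-27 — permitted.
Step 5 — 20 and 41 days from 2010-11-16 (end of the 20-day hold period, which began when the auditor's consent is delivered on 2010-10-27) are 2010-12-06 and 2010-12-27 respectively; 2010-12-07 falls inside that range.
Step 6 — must wait 24 days from 2010-12-07 (when the posting confirmation is filed), so not before 2010-12-31; done 2011-01-03 — permitted.

Yes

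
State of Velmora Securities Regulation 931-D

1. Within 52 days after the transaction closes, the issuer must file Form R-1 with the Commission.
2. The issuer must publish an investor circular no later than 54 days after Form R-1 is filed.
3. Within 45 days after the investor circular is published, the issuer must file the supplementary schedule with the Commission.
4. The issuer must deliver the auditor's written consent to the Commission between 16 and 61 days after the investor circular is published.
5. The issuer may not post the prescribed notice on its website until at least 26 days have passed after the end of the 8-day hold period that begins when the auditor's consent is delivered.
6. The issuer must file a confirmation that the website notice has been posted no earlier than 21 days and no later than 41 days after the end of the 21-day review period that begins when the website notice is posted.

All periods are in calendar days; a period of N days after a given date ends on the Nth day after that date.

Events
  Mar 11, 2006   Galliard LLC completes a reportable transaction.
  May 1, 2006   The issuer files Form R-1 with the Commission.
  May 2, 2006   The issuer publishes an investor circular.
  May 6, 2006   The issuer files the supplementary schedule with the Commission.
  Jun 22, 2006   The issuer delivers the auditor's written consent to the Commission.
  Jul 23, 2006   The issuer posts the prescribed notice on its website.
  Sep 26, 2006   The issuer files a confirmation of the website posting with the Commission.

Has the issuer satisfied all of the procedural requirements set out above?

No

Step 1: 52 days after Mar 11, 2006 (when the transaction closes) is May 2, 2006; completed May 1, 2006, before the deadline.
Step 2: 54 days after May 1, 2006 (when Form R-1 is filed) is Jun 24, 2006; done May 2, 2006 — timely.
Step 3: 45 days after May 2, 2006 (when the investor circular is published) is Jun 16, 2006; May 6, 2006 is within that limit.
Step 4: the window is 16–61 days after May 2, 2006 (when the investor circular is published), so May 18, 2006 through Jul 2, 2006; done Jun 22, 2006 — within the window.
Step 5: the earliest permitted date is 26 days after Jun 30, 2006 (end of the 8-day hold period, which began when the auditor's consent is delivered on Jun 22, 2006), i.e. Jul 26, 2006; done Jul 23, 2006 — 3 days too early.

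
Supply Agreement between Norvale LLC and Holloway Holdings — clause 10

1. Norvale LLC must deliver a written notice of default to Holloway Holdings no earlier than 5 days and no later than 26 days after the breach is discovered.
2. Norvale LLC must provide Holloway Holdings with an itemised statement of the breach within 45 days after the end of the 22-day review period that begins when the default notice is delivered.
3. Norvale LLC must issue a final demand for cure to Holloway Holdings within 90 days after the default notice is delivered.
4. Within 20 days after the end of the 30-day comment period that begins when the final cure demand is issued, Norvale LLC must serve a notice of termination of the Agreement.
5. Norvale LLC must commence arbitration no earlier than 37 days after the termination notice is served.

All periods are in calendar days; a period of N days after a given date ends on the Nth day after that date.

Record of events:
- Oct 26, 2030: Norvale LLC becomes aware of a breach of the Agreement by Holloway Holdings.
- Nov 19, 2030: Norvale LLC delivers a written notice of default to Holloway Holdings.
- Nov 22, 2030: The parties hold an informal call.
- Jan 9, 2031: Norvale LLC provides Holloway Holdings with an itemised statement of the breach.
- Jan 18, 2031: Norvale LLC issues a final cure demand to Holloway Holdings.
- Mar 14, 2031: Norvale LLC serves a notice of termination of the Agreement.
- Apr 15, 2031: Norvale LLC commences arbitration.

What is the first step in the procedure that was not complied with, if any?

Step 4

Step 1: the window is 5–26 days after Oct 26, 2030 (when the breach is discovered), so Oct 31, 2030 through Nov 21, 2030; done Nov 19, 2030 — within the window.
Step 2: 45 days after Dec 11, 2030 (end of the 22-day review period, which began when the default notice is delivered on Nov 19, 2030) is Jan 25, 2031; completed Jan 9, 2031, before the deadline.
Step 3: 90 days after Nov 19, 2030 (when the default notice is delivered) is Feb 17, 2031; done Jan 18, 2031 — timely.
Step 4: 20 days after Feb 17, 2031 (end of the 30-day comment period, which began when the final cure demand is issued on Jan 18, 2031) is Mar 9, 2031; not done until Mar 14, 2031, 5 days after the deadline.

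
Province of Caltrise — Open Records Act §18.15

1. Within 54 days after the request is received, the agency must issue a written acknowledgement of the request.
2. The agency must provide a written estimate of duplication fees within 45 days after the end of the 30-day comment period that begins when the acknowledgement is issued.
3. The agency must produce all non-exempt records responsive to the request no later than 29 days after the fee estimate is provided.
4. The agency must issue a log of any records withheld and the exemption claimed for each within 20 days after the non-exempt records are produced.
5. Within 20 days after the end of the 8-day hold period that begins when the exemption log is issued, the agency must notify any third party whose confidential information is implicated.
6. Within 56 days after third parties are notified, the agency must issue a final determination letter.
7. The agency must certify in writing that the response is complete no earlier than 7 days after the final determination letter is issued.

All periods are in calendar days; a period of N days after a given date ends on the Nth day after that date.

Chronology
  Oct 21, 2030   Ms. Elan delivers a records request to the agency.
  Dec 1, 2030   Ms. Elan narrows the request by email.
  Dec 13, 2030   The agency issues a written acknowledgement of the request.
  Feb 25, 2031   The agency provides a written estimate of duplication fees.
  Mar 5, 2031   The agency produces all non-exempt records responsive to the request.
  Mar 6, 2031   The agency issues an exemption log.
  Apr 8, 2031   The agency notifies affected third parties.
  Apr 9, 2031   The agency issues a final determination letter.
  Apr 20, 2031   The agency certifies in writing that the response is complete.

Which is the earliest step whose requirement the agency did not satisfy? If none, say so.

Step 5

Step 1: 54 days after Oct 21, 2030 (when the request is received) is Dec 14, 2030; done Dec 13, 2030 — timely.
Step 2: 45 days after Jan 12, 2031 (end of the 30-day comment period, which began when the acknowledgement is issued on Dec 13, 2030) is Feb 26, 2031; done Feb 25, 2031 — timely.
Step 3: 29 days after Feb 25, 2031 (when the fee estimate is provided) is Mar 26, 2031; done Mar 5, 2031 — timely.
Step 4: 20 days after Mar 5, 2031 (when the non-exempt records are produced) is Mar 25, 2031; Mar 6, 2031 is within that limit.
Step 5: 20 days after Mar 14, 2031 (end of the 8-day hold period, which began when the exemption log is issued on Mar 6, 2031) is Apr 3, 2031; done Apr 8, 2031 — 5 days late.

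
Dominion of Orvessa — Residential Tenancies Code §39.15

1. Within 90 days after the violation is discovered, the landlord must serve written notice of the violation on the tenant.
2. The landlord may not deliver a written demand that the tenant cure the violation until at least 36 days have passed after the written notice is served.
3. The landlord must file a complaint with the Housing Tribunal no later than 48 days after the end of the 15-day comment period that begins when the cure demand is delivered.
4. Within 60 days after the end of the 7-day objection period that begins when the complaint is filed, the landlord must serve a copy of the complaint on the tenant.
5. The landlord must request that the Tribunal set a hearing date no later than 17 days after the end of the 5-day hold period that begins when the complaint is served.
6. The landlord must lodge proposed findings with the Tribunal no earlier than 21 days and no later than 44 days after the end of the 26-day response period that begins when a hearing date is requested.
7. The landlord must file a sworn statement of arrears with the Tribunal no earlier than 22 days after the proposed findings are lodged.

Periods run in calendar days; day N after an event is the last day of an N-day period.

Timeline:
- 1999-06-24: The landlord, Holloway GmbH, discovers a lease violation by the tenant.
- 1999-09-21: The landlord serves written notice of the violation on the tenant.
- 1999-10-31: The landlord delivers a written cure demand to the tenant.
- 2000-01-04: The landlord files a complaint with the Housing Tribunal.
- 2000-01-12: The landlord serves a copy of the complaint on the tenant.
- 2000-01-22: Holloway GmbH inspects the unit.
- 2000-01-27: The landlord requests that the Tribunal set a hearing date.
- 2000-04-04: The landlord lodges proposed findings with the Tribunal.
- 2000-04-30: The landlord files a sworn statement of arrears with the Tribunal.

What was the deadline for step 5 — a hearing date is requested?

The complaint is served on 2000-01-12; the 5-day hold period therefore ends 2000-01-17, and step 5 runs from that date. 17 days after 2000-01-17 is 2000-02-03.

2000-02-03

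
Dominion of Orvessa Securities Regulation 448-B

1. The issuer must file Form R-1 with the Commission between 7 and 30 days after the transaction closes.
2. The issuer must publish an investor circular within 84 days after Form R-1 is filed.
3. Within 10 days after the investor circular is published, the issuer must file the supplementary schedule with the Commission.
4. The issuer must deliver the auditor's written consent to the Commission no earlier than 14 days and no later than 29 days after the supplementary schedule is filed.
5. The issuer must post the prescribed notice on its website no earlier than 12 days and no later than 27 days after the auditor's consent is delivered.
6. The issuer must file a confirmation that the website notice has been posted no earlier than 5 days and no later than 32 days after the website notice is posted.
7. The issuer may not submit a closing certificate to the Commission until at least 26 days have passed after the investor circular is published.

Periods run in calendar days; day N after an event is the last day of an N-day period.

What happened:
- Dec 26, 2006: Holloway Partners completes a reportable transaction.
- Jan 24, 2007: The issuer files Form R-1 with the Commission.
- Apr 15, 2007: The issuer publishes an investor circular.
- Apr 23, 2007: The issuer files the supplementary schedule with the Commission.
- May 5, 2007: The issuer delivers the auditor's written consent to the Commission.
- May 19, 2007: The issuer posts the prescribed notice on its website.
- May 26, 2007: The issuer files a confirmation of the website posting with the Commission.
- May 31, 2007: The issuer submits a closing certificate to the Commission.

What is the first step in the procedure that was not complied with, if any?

Step 4

Step 1 — 7 and 30 days from Dec 26, 2006 (when the transaction closes) are Jan 2, 2007 and Jan 25, 2007 respectively; Jan 24, 2007 falls inside that range.
Step 2 — counting 84 days from Jan 24, 2007 (when Form R-1 is filed) gives a deadline of Apr 18, 2007; completed Apr 15, 2007, before the deadline.
Step 3 — counting 10 days from Apr 15, 2007 (when the investor circular is published) gives a deadline of Apr 25, 2007; done Apr 23, 2007 — timely.
Step 4 — 14 and 29 days from Apr 23, 2007 (when the supplementary schedule is filed) are May 7, 2007 and May 22, 2007 respectively; done May 5, 2007 — 2 days before the window opened.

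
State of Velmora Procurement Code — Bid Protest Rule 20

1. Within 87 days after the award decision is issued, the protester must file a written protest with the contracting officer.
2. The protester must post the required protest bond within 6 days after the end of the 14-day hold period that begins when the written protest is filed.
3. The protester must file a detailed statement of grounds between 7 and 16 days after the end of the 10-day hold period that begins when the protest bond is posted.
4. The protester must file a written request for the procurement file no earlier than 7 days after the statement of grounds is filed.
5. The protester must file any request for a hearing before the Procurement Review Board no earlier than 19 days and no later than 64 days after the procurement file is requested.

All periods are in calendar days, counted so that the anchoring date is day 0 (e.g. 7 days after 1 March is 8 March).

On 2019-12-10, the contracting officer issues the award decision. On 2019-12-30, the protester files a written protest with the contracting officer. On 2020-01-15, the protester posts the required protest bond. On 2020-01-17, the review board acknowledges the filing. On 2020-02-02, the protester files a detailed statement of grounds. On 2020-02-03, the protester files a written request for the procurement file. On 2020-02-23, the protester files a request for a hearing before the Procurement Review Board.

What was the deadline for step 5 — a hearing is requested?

Step 5 runs from 2020-02-03, when the procurement file is requested. The window is 19–64 days after 2020-02-03; it closes on 2020-04-07.

2020-04-07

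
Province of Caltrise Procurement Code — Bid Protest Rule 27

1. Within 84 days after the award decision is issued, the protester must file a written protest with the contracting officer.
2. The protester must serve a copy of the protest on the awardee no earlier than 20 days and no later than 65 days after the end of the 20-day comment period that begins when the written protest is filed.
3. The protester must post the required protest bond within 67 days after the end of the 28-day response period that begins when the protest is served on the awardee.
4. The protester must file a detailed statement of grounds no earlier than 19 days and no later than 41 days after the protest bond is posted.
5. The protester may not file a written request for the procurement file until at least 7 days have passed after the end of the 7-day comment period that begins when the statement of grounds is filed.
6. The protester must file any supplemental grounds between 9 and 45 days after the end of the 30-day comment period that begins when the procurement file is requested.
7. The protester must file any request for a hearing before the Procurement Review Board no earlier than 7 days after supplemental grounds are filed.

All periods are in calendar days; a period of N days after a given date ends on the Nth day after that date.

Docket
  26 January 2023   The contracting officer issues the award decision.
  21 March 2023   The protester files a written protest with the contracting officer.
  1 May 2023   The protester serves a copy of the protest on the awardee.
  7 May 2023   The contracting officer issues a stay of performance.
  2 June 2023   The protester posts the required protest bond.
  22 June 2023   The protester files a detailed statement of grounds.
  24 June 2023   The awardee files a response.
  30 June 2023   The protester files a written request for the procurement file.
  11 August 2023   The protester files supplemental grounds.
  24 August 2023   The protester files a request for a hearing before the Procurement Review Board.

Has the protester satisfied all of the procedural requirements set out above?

No

Step 1 — counting 84 days from 26 January 2023 (when the award decision is issued) gives a deadline of 20 April 2023; done 21 March 2023 — timely.
Step 2 — 20 and 65 days from 10 April 2023 (end of the 20-day comment period, which began when the written protest is filed on 21 March 2023) are 30 April 2023 and 14 June 2023 respectively; done 1 May 2023, which is between those dates.
Step 3 — counting 67 days from 29 May 2023 (end of the 28-day response period, which began when the protest is served on the awardee on 1 May 2023) gives a deadline of 4 August 2023; 2 June 2023 is within that limit.
Step 4 — 19 and 41 days from 2 June 2023 (when the protest bond is posted) are 21 June 2023 and 13 July 2023 respectively; 22 June 2023 falls inside that range.
Step 5 — must wait 7 days from 29 June 2023 (end of the 7-day comment period, which began when the statement of grounds is filed on 22 June 2023), so not before 6 July 2023; done 30 June 2023 — 6 days too early.
That is the first point of non-compliance.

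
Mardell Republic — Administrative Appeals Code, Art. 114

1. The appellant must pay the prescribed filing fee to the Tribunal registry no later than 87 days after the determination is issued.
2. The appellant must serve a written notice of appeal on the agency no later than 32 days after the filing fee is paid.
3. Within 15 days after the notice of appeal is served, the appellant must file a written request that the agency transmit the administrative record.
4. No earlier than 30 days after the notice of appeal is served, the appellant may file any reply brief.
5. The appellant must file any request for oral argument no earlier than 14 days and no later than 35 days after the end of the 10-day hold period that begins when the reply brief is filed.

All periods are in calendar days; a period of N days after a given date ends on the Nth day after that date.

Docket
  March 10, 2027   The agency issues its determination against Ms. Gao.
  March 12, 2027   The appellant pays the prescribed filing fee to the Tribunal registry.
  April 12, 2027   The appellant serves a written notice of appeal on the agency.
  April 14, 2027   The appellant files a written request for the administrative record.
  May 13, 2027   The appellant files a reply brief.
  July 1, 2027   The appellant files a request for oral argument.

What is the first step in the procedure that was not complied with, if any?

Step 5

Step 1: 87 days after March 10, 2027 (when the determination is issued) is June 5, 2027; completed March 12, 2027, before the deadline.
Step 2: 32 days after March 12, 2027 (when the filing fee is paid) is April 13, 2027; completed April 12, 2027, before the deadline.
Step 3: 15 days after April 12, 2027 (when the notice of appeal is served) is April 27, 2027; done April 14, 2027 — timely.
Step 4: the earliest permitted date is 30 days after April 12, 2027 (when the notice of appeal is served), i.e. May 12, 2027; done May 13, 2027 — permitted.
Step 5: the window is 14–35 days after May 23, 2027 (end of the 10-day hold period, which began when the reply brief is filed on May 13, 2027), so June 6, 2027 through June 27, 2027; July 1, 2027 is 4 days past the end of the window.
Later steps need not be reached.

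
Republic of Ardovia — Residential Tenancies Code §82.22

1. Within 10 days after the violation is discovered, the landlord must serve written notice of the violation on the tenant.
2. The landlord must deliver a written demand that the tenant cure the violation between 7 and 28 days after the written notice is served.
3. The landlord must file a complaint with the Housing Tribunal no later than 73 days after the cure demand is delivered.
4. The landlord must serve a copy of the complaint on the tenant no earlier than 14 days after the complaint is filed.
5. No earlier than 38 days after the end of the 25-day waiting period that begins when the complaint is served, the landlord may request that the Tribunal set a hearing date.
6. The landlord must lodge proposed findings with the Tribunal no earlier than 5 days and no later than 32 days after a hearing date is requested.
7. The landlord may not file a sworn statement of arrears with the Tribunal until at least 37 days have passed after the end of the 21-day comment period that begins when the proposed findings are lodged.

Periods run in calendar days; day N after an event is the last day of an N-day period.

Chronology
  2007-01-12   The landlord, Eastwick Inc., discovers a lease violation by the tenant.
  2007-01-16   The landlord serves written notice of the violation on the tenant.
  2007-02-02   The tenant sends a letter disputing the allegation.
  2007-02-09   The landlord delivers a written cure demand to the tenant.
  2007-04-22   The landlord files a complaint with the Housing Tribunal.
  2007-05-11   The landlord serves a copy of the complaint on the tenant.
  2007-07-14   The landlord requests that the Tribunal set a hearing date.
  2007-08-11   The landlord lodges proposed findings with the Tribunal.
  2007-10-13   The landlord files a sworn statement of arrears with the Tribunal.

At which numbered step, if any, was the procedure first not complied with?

None — every step was satisfied

(1) due by 2007-01-12 + 10 days = 2007-01-22; completed 2007-01-16, before the deadline.
(2) the permitted window runs from 2007-01-16 + 7 = 2007-01-23 to 2007-01-16 + 28 = 2007-02-13; done 2007-02-09, which is between those dates.
(3) due by 2007-02-09 + 73 days = 2007-04-23; done 2007-04-22 — timely.
(4) permitted from 2007-04-22 + 14 days = 2007-05-06 onward; done 2007-05-11 — permitted.
(5) permitted from 2007-06-05 + 38 days = 2007-07-13 onward; 2007-07-14 is on or after that date.
(6) the permitted window runs from 2007-07-14 + 5 = 2007-07-19 to 2007-07-14 + 32 = 2007-08-15; done 2007-08-11, which is between those dates.
(7) permitted from 2007-09-01 + 37 days = 2007-10-08 onward; done 2007-10-13, after the minimum wait.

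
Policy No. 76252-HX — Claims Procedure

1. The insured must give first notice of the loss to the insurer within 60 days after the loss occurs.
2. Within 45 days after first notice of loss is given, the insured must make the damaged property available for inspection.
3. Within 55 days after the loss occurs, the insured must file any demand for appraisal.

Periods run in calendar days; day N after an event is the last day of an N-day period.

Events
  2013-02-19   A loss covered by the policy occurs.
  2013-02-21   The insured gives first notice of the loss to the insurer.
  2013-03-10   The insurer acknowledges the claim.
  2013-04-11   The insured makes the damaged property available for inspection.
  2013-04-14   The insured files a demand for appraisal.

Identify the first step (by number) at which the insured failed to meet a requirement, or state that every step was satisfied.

Step 2

Step 1 — counting 60 days from 2013-02-19 (when the loss occurs) gives a deadline of 2013-04-20; done 2013-02-21 — timely.
Step 2 — counting 45 days from 2013-02-21 (when first notice of loss is given) gives a deadline of 2013-04-07; done 2013-04-11 — 4 days late.
Later steps need not be reached.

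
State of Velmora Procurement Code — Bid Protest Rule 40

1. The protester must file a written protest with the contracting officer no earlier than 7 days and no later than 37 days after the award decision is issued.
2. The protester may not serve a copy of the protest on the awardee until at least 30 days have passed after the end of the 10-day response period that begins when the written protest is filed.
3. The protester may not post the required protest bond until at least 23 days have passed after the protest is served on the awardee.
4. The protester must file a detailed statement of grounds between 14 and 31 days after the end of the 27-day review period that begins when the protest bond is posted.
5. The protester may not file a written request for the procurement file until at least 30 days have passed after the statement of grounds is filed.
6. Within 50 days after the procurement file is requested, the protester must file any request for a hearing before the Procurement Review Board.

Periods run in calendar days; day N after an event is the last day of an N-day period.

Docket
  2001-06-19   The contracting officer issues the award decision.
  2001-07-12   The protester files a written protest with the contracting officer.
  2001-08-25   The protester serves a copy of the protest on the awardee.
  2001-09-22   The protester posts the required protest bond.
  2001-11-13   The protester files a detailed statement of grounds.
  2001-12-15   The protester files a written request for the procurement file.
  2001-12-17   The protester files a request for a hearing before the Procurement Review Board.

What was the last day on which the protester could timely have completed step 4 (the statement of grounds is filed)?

The protest bond is posted on 2001-09-22; the 27-day review period therefore ends 2001-10-19, and step 4 runs from that date. The window is 14–31 days after 2001-10-19; it closes on 2001-11-19.

2001-11-19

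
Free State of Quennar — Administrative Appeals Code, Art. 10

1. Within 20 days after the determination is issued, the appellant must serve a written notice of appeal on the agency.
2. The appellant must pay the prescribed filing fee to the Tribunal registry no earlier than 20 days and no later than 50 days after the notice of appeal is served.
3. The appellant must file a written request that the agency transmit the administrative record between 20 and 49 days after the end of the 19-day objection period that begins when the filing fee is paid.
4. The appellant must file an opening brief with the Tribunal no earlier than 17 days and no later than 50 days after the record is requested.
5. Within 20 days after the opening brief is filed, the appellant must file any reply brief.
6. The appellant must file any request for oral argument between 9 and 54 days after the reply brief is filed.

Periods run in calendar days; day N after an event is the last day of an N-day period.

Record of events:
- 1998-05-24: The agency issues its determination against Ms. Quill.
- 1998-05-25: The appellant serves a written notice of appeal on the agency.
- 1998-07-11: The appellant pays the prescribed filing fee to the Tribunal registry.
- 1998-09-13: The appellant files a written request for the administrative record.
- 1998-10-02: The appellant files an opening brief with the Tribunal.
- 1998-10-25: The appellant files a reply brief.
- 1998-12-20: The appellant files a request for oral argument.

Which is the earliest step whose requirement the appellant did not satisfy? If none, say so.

Step 5

Step 1 — counting 20 days from 1998-05-24 (when the determination is issued) gives a deadline of 1998-06-13; done 1998-05-25 — timely.
Step 2 — 20 and 50 days from 1998-05-25 (when the notice of appeal is served) are 1998-06-14 and 1998-07-14 respectively; done 1998-07-11 — within the window.
Step 3 — 20 and 49 days from 1998-07-30 (end of the 19-day objection period, which began when the filing fee is paid on 1998-07-11) are 1998-08-19 and 1998-09-17 respectively; done 1998-09-13 — within the window.
Step 4 — 17 and 50 days from 1998-09-13 (when the record is requested) are 1998-09-30 and 1998-11-02 respectively; done 1998-10-02 — within the window.
Step 5 — counting 20 days from 1998-10-02 (when the opening brief is filed) gives a deadline of 1998-10-22; 1998-10-25 misses that deadline by 3 days.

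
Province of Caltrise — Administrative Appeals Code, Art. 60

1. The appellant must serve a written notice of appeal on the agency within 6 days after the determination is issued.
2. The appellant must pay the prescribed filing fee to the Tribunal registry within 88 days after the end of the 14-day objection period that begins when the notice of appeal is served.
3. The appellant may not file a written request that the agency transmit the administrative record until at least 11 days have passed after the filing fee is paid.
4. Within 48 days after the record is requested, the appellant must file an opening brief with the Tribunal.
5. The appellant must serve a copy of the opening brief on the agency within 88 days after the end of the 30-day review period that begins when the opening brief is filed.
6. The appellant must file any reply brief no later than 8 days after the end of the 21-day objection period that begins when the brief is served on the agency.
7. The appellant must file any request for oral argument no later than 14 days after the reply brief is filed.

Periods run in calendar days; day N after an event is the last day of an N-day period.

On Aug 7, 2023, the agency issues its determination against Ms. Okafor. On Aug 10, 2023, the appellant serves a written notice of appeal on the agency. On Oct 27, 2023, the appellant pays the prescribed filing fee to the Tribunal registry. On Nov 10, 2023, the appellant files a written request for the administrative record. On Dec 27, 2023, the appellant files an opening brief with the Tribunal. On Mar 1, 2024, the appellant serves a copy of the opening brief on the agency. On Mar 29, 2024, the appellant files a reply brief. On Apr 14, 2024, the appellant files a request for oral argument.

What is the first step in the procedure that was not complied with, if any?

Step 1: 6 days after Aug 7, 2023 (when the determination is issued) is Aug 13, 2023; Aug 10, 2023 is within that limit.
Step 2: 88 days after Aug 24, 2023 (end of the 14-day objection period, which began when the notice of appeal is served on Aug 10, 2023) is Nov 20, 2023; done Oct 27, 2023 — timely.
Step 3: the earliest permitted date is 11 days after Oct 27, 2023 (when the filing fee is paid), i.e. Nov 7, 2023; Nov 10, 2023 is on or after that date.
Step 4: 48 days after Nov 10, 2023 (when the record is requested) is Dec 28, 2023; completed Dec 27, 2023, before the deadline.
Step 5: 88 days after Jan 26, 2024 (end of the 30-day review period, which began when the opening brief is filed on Dec 27, 2023) is Apr 23, 2024; done Mar 1, 2024 — timely.
Step 6: 8 days after Mar 22, 2024 (end of the 21-day objection period, which began when the brief is served on the agency on Mar 1, 2024) is Mar 30, 2024; Mar 29, 2024 is within that limit.
Step 7: 14 days after Mar 29, 2024 (when the reply brief is filed) is Apr 12, 2024; done Apr 14, 2024 — 2 days late.

Step 7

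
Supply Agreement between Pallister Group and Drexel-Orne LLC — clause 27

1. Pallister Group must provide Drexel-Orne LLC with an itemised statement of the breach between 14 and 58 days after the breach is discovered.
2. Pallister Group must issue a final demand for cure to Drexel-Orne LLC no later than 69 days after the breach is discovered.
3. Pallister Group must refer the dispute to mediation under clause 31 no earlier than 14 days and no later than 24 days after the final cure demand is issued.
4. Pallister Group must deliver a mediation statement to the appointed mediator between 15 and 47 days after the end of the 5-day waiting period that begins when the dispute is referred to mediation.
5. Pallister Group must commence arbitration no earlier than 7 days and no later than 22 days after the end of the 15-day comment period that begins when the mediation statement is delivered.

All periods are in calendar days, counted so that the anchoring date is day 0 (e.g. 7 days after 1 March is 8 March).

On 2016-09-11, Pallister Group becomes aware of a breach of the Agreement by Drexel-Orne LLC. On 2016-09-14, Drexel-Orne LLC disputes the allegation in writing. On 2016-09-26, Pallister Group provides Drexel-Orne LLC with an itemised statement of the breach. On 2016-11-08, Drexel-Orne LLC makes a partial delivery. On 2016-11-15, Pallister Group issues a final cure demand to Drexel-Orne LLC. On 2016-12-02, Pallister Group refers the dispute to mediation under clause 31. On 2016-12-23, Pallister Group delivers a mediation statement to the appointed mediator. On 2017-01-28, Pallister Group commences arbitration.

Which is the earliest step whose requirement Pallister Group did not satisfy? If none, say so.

None — every step was satisfied

Step 1: the window is 14–58 days after 2016-09-11 (when the breach is discovered), so 2016-09-25 through 2016-11-08; done 2016-09-26, which is between those dates.
Step 2: 69 days after 2016-09-11 (when the breach is discovered) is 2016-11-19; done 2016-11-15 — timely.
Step 3: the window is 14–24 days after 2016-11-15 (when the final cure demand is issued), so 2016-11-29 through 2016-12-09; 2016-12-02 falls inside that range.
Step 4: the window is 15–47 days after 2016-12-07 (end of the 5-day waiting period, which began when the dispute is referred to mediation on 2016-12-02), so 2016-12-22 through 2017-01-23; done 2016-12-23, which is between those dates.
Step 5: the window is 7–22 days after 2017-01-07 (end of the 15-day comment period, which began when the mediation statement is delivered on 2016-12-23), so 2017-01-14 through 2017-01-29; done 2017-01-28 — within the window.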